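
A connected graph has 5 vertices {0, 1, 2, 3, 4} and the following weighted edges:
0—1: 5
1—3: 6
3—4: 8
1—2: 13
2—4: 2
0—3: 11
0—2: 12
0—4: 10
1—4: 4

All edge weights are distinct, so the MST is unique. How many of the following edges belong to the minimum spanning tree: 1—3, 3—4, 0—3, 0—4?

Sort edges by weight, then run Kruskal:
2—4 (2): add — endpoints in different components.
1—4 (4): add — endpoints in different components.
0—1 (5): add — endpoints in different components.
1—3 (6): add — endpoints in different components.
MST edge set: {2—4, 1—4, 0—1, 1—3}.
Of the listed edges, {1—3} are in the MST → 1.

1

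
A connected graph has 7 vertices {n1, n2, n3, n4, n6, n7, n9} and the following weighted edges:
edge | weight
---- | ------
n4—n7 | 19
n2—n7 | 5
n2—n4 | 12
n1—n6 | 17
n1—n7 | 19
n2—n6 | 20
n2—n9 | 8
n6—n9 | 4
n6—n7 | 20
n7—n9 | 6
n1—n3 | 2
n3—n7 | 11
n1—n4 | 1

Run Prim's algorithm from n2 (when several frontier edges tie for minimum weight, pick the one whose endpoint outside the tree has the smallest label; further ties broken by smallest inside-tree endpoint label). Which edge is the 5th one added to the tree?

n1-n3

Grow the tree from n2 using Prim:
Step 1: cheapest edge leaving the tree is n2—n7 (5); add n7.
Step 2: cheapest edge leaving the tree is n7—n9 (6); add n9.
Step 3: cheapest edge leaving the tree is n6—n9 (4); add n6.
Step 4: cheapest edge leaving the tree is n3—n7 (11); add n3.
Step 5: cheapest edge leaving the tree is n1—n3 (2); add n1.
Step 6: cheapest edge leaving the tree is n1—n4 (1); add n4.
The 5th edge added is n1—n3.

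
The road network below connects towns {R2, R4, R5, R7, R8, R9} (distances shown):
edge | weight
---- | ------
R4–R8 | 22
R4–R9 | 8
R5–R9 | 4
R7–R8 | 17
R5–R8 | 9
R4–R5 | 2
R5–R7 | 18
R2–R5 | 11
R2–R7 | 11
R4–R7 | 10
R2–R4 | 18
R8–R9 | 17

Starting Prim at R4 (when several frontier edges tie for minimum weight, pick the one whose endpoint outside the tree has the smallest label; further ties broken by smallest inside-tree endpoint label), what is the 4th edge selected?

R4-R7

Prim, starting at R4.
Step 1: cheapest edge leaving the tree is R4–R5 (2); add R5.
Step 2: cheapest edge leaving the tree is R5–R9 (4); add R9.
Step 3: cheapest edge leaving the tree is R5–R8 (9); add R8.
Step 4: cheapest edge leaving the tree is R4–R7 (10); add R7.
Step 5: cheapest edge leaving the tree is R2–R5 (11); add R2.
The 4th edge added is R4–R7.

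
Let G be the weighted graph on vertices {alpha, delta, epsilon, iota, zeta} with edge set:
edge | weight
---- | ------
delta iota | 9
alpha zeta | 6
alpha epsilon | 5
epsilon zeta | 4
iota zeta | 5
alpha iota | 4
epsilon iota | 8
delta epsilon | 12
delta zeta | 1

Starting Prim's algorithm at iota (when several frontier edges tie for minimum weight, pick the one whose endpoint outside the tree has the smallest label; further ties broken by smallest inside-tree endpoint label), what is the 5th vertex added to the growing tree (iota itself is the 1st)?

Prim, starting at iota.
Step 1: frontier [alpha iota 4, iota zeta 5, epsilon iota 8, delta iota 9] → take alpha iota (4); add alpha.
Step 2: frontier [alpha epsilon 5, alpha zeta 6, iota zeta 5, epsilon iota 8, delta iota 9] → take alpha epsilon (5); add epsilon.
Step 3: frontier [alpha zeta 6, epsilon zeta 4, delta epsilon 12, iota zeta 5, delta iota 9] → take epsilon zeta (4); add zeta.
Step 4: frontier [delta epsilon 12, delta iota 9, delta zeta 1] → take delta zeta (1); add delta.
Vertex order: iota, alpha, epsilon, zeta, delta. The 5th vertex is delta.

delta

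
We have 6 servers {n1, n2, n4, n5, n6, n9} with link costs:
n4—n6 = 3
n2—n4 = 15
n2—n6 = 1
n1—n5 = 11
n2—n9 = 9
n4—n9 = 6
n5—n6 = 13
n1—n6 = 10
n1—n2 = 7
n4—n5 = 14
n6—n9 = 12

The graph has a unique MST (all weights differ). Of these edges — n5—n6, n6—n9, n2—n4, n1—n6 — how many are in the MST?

0

Kruskal: consider edges lightest-first.
n2—n6 (1): add — endpoints in different components.
n4—n6 (3): add — endpoints in different components.
n4—n9 (6): add — endpoints in different components.
n1—n2 (7): add — endpoints in different components.
n2—n9 (9): skip — n2 and n9 already connected.
n1—n6 (10): skip — n1 and n6 already connected.
n1—n5 (11): add — endpoints in different components.
MST edge set: {n2—n6, n4—n6, n4—n9, n1—n2, n1—n5}.
Of the listed edges, {} are in the MST → 0.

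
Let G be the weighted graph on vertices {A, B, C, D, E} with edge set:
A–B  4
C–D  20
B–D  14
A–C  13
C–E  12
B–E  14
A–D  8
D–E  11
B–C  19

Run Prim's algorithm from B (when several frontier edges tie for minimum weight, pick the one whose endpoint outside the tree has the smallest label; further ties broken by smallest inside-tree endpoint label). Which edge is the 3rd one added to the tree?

D-E

Prim's algorithm from B:
Step 1: cheapest edge leaving the tree is A–B (4); add A.
Step 2: cheapest edge leaving the tree is A–D (8); add D.
Step 3: cheapest edge leaving the tree is D–E (11); add E.
Step 4: cheapest edge leaving the tree is C–E (12); add C.
The 3rd edge added is D–E.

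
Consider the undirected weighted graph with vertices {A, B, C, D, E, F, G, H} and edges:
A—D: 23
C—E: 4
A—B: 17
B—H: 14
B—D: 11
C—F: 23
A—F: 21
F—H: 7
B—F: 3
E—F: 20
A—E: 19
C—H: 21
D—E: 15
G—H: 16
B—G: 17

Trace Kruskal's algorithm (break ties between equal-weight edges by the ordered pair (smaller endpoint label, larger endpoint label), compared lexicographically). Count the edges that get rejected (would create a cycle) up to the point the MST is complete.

Sort edges by weight, then run Kruskal:
B—F (3): add — endpoints in different components.
C—E (4): add — endpoints in different components.
F—H (7): add — endpoints in different components.
B—D (11): add — endpoints in different components.
B—H (14): skip — B and H already connected.
D—E (15): add — endpoints in different components.
G—H (16): add — endpoints in different components.
A—B (17): add — endpoints in different components.
Edges rejected before the tree was complete: 1.

1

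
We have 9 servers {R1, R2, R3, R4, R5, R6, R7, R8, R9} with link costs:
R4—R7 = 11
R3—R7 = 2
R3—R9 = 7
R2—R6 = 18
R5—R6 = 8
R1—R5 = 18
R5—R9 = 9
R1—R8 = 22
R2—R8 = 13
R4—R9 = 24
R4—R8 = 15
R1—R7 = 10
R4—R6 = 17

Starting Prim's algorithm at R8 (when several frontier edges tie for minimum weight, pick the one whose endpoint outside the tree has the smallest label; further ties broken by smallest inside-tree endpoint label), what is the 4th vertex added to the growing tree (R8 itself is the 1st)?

R7

Grow the tree from R8 using Prim:
Step 1: frontier [R2—R8 13, R4—R8 15, R1—R8 22] → take R2—R8 (13); add R2.
Step 2: frontier [R2—R6 18, R4—R8 15, R1—R8 22] → take R4—R8 (15); add R4.
Step 3: frontier [R2—R6 18, R4—R7 11, R4—R6 17, R4—R9 24, R1—R8 22] → take R4—R7 (11); add R7.
Step 4: frontier [R2—R6 18, R4—R6 17, R4—R9 24, R3—R7 2, R1—R7 10, R1—R8 22] → take R3—R7 (2); add R3.
Step 5: frontier [R2—R6 18, R3—R9 7, R4—R6 17, R4—R9 24, R1—R7 10, R1—R8 22] → take R3—R9 (7); add R9.
Step 6: frontier [R2—R6 18, R4—R6 17, R1—R7 10, R1—R8 22, R5—R9 9] → take R5—R9 (9); add R5.
Step 7: frontier [R2—R6 18, R4—R6 17, R5—R6 8, R1—R5 18, R1—R7 10, R1—R8 22] → take R5—R6 (8); add R6.
Step 8: frontier [R1—R5 18, R1—R7 10, R1—R8 22] → take R1—R7 (10); add R1.
Vertex order: R8, R2, R4, R7, R3, R9, R5, R6, R1. The 4th vertex is R7.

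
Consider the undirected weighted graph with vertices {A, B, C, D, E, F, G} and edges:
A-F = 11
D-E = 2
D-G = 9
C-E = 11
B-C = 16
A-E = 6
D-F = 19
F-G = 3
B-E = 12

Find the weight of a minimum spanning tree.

Prim, starting at C.
Step 1: frontier [C-E 11, B-C 16] → take C-E (11); add E.
Step 2: frontier [B-C 16, D-E 2, A-E 6, B-E 12] → take D-E (2); add D.
Step 3: frontier [B-C 16, D-G 9, D-F 19, A-E 6, B-E 12] → take A-E (6); add A.
Step 4: frontier [A-F 11, B-C 16, D-G 9, D-F 19, B-E 12] → take D-G (9); add G.
Step 5: frontier [A-F 11, B-C 16, D-F 19, B-E 12, F-G 3] → take F-G (3); add F.
Step 6: frontier [B-C 16, B-E 12] → take B-E (12); add B.
MST edges: C-E, D-E, A-E, D-G, F-G, B-E; total weight 11+2+6+9+3+12 = 43.

43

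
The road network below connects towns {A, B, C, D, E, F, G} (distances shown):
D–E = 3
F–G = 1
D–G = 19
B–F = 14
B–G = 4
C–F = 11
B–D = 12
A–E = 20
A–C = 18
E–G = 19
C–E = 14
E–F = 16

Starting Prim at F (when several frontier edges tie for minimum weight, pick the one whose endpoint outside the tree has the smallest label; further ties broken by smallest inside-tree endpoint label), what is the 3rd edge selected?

Prim's algorithm from F:
Step 1: cheapest edge leaving the tree is F–G (1); add G.
Step 2: cheapest edge leaving the tree is B–G (4); add B.
Step 3: cheapest edge leaving the tree is C–F (11); add C.
Step 4: cheapest edge leaving the tree is B–D (12); add D.
Step 5: cheapest edge leaving the tree is D–E (3); add E.
Step 6: cheapest edge leaving the tree is A–C (18); add A.
The 3rd edge added is C–F.

C-F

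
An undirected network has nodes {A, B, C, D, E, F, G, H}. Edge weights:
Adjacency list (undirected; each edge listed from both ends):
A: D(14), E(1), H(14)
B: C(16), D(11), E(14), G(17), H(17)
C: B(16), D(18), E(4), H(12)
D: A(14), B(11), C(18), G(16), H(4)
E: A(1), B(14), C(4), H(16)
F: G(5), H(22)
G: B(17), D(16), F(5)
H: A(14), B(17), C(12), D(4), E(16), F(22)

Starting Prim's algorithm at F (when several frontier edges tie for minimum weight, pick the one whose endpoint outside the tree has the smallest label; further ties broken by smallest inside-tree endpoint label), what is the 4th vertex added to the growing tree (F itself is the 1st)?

Prim, starting at F.
Step 1: cheapest edge leaving the tree is F–G (5); add G.
Step 2: cheapest edge leaving the tree is D–G (16); add D.
Step 3: cheapest edge leaving the tree is D–H (4); add H.
Step 4: cheapest edge leaving the tree is B–D (11); add B.
Step 5: cheapest edge leaving the tree is C–H (12); add C.
Step 6: cheapest edge leaving the tree is C–E (4); add E.
Step 7: cheapest edge leaving the tree is A–E (1); add A.
Vertex order: F, G, D, H, B, C, E, A. The 4th vertex is H.

H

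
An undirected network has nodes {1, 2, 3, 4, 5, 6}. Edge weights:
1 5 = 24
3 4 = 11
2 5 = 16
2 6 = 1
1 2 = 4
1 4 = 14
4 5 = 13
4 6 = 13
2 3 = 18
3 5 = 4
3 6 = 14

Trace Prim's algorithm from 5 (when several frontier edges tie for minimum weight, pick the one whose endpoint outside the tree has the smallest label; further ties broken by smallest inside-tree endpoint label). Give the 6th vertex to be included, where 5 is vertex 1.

1

Prim's algorithm from 5:
Step 1: cheapest edge leaving the tree is 3 5 (4); add 3.
Step 2: cheapest edge leaving the tree is 3 4 (11); add 4.
Step 3: cheapest edge leaving the tree is 4 6 (13); add 6.
Step 4: cheapest edge leaving the tree is 2 6 (1); add 2.
Step 5: cheapest edge leaving the tree is 1 2 (4); add 1.
Vertex order: 5, 3, 4, 6, 2, 1. The 6th vertex is 1.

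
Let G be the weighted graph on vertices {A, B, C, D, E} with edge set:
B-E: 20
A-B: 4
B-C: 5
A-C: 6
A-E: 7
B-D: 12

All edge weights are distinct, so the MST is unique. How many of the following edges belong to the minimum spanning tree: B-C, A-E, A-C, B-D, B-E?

3

Kruskal's algorithm — process edges by increasing weight (ties by edge label):
A-B (4): add — endpoints in different components.
B-C (5): add — endpoints in different components.
A-C (6): skip — A and C already connected.
A-E (7): add — endpoints in different components.
B-D (12): add — endpoints in different components.
MST edge set: {A-B, B-C, A-E, B-D}.
Of the listed edges, {B-C, A-E, B-D} are in the MST → 3.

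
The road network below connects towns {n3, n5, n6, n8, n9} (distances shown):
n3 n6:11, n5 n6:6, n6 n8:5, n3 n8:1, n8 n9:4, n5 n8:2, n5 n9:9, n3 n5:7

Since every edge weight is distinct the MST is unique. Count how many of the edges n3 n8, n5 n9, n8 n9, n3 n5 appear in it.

Kruskal's algorithm — process edges by increasing weight (ties by edge label):
n3 n8 (1): add. Components now {n6} {n3,n8} {n9} {n5}
n5 n8 (2): add. Components now {n6} {n3,n5,n8} {n9}
n8 n9 (4): add. Components now {n6} {n3,n5,n8,n9}
n6 n8 (5): add. Components now {n3,n5,n6,n8,n9}
MST edge set: {n3 n8, n5 n8, n8 n9, n6 n8}.
Of the listed edges, {n3 n8, n8 n9} are in the MST → 2.

2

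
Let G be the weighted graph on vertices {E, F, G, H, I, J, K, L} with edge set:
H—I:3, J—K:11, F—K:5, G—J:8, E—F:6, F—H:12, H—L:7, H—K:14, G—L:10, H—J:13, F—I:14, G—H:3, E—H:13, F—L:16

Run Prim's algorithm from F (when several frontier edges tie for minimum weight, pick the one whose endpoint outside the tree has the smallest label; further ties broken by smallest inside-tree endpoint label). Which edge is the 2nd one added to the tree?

E-F

Prim's algorithm from F:
Step 1: cheapest edge leaving the tree is F—K (5); add K.
Step 2: cheapest edge leaving the tree is E—F (6); add E.
Step 3: cheapest edge leaving the tree is J—K (11); add J.
Step 4: cheapest edge leaving the tree is G—J (8); add G.
Step 5: cheapest edge leaving the tree is G—H (3); add H.
Step 6: cheapest edge leaving the tree is H—I (3); add I.
Step 7: cheapest edge leaving the tree is H—L (7); add L.
The 2nd edge added is E—F.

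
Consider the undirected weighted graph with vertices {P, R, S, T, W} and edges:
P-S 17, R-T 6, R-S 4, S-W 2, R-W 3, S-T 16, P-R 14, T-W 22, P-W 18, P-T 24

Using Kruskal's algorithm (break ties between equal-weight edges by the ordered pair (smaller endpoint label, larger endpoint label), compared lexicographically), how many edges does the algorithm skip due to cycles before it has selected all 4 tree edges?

1

Kruskal's algorithm — process edges by increasing weight (ties by edge label):
S-W (2): add — endpoints in different components.
R-W (3): add — endpoints in different components.
R-S (4): skip — S and R already connected.
R-T (6): add — endpoints in different components.
P-R (14): add — endpoints in different components.
Edges rejected before the tree was complete: 1.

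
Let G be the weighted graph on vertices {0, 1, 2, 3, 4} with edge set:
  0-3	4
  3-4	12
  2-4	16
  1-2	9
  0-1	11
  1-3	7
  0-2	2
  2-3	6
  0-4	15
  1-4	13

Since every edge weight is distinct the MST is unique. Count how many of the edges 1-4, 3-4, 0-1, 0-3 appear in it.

Sort edges by weight, then run Kruskal:
0-2 (2): add. Components now {0,2} {1} {3} {4}
0-3 (4): add. Components now {0,2,3} {1} {4}
2-3 (6): skip — 2 and 3 already connected.
1-3 (7): add. Components now {0,1,2,3} {4}
1-2 (9): skip — 1 and 2 already connected.
0-1 (11): skip — 0 and 1 already connected.
3-4 (12): add. Components now {0,1,2,3,4}
MST edge set: {0-2, 0-3, 1-3, 3-4}.
Of the listed edges, {3-4, 0-3} are in the MST → 2.

2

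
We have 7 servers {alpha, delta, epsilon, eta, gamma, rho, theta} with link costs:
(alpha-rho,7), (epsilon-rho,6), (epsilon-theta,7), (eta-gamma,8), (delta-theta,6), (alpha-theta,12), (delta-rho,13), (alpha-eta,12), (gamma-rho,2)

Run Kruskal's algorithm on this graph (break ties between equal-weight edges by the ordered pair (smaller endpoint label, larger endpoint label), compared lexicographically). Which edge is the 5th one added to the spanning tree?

epsilon-theta

Kruskal's algorithm — process edges by increasing weight (ties by edge label):
gamma-rho (2): add. Components now {alpha} {eta} {gamma,rho} {epsilon} {theta} {delta}
delta-theta (6): add. Components now {alpha} {eta} {gamma,rho} {epsilon} {delta,theta}
epsilon-rho (6): add. Components now {alpha} {eta} {epsilon,gamma,rho} {delta,theta}
alpha-rho (7): add. Components now {alpha,epsilon,gamma,rho} {eta} {delta,theta}
epsilon-theta (7): add. Components now {alpha,delta,epsilon,gamma,rho,theta} {eta}
eta-gamma (8): add. Components now {alpha,delta,epsilon,eta,gamma,rho,theta}
The 5th edge added is epsilon-theta.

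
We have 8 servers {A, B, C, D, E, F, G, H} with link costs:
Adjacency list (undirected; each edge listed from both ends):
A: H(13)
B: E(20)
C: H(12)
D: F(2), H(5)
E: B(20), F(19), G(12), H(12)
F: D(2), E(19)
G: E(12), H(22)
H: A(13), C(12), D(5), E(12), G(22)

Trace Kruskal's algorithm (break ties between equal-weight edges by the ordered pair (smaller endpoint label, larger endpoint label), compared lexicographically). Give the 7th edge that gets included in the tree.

Kruskal: consider edges lightest-first.
D F (2): add — endpoints in different components.
D H (5): add — endpoints in different components.
C H (12): add — endpoints in different components.
E G (12): add — endpoints in different components.
E H (12): add — endpoints in different components.
A H (13): add — endpoints in different components.
E F (19): skip — E and F already connected.
B E (20): add — endpoints in different components.
The 7th edge added is B E.

B-E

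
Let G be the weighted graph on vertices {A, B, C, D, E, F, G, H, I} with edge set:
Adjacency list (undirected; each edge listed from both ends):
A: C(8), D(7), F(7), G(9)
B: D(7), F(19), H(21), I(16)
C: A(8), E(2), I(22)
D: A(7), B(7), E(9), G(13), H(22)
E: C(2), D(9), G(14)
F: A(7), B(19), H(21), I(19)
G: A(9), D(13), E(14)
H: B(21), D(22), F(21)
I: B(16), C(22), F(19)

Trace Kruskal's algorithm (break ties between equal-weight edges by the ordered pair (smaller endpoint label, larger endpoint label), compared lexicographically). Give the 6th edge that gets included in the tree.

Kruskal: consider edges lightest-first.
C E (2): add — endpoints in different components.
A D (7): add — endpoints in different components.
A F (7): add — endpoints in different components.
B D (7): add — endpoints in different components.
A C (8): add — endpoints in different components.
A G (9): add — endpoints in different components.
D E (9): skip — D and E already connected.
D G (13): skip — D and G already connected.
E G (14): skip — E and G already connected.
B I (16): add — endpoints in different components.
B F (19): skip — B and F already connected.
F I (19): skip — F and I already connected.
B H (21): add — endpoints in different components.
The 6th edge added is A G.

A-G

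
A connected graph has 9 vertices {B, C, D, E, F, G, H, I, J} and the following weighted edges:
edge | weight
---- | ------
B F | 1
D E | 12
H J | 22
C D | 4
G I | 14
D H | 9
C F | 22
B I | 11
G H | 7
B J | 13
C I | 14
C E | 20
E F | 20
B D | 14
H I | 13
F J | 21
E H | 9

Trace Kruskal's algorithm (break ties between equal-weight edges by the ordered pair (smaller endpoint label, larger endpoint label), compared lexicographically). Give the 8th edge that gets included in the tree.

Kruskal: consider edges lightest-first.
B F (1): add — endpoints in different components.
C D (4): add — endpoints in different components.
G H (7): add — endpoints in different components.
D H (9): add — endpoints in different components.
E H (9): add — endpoints in different components.
B I (11): add — endpoints in different components.
D E (12): skip — D and E already connected.
B J (13): add — endpoints in different components.
H I (13): add — endpoints in different components.
The 8th edge added is H I.

H-I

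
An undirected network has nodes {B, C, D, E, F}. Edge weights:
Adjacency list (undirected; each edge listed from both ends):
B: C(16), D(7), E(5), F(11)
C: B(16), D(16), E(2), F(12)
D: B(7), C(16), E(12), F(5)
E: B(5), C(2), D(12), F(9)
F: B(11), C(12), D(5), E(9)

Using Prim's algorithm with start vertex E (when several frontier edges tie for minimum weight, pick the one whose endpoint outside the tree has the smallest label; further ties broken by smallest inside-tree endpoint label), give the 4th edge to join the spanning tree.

Prim, starting at E.
Step 1: frontier [C–E 2, B–E 5, E–F 9, D–E 12] → take C–E (2); add C.
Step 2: frontier [C–F 12, B–C 16, C–D 16, B–E 5, E–F 9, D–E 12] → take B–E (5); add B.
Step 3: frontier [B–D 7, B–F 11, C–F 12, C–D 16, E–F 9, D–E 12] → take B–D (7); add D.
Step 4: frontier [B–F 11, C–F 12, D–F 5, E–F 9] → take D–F (5); add F.
The 4th edge added is D–F.

D-F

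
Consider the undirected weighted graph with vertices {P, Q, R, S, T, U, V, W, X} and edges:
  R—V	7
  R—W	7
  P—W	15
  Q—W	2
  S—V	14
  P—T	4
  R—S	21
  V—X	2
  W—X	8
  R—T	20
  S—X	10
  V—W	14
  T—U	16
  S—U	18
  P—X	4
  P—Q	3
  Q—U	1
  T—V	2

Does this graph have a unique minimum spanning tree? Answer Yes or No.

No

Kruskal's algorithm — process edges by increasing weight (ties by edge label):
Q—U (1): add — endpoints in different components.
Q—W (2): add — endpoints in different components.
T—V (2): add — endpoints in different components.
V—X (2): add — endpoints in different components.
P—Q (3): add — endpoints in different components.
P—T (4): add — endpoints in different components.
P—X (4): skip — X and P already connected.
R—V (7): add — endpoints in different components.
R—W (7): skip — R and W already connected.
W—X (8): skip — W and X already connected.
S—X (10): add — endpoints in different components.
Non-tree edge R—W has weight 7, equal to the heaviest edge on its tree cycle — swapping gives another MST of the same weight. Not unique.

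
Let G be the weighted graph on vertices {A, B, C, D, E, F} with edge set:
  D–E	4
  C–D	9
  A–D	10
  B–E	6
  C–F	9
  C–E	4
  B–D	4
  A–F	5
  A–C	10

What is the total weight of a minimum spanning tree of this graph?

Sort edges by weight, then run Kruskal:
B–D (4): add. Components now {A} {B,D} {C} {E} {F}
C–E (4): add. Components now {A} {B,D} {C,E} {F}
D–E (4): add. Components now {A} {B,C,D,E} {F}
A–F (5): add. Components now {A,F} {B,C,D,E}
B–E (6): skip — B and E already connected.
C–D (9): skip — C and D already connected.
C–F (9): add. Components now {A,B,C,D,E,F}
MST edges: B–D, C–E, D–E, A–F, C–F; total weight 4+4+4+5+9 = 26.

26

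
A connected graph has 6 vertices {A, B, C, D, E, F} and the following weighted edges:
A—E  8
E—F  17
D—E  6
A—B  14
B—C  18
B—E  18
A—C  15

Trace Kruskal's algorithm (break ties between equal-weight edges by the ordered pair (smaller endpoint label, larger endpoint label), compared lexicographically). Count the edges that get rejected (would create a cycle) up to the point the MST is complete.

0

Kruskal: consider edges lightest-first.
D—E (6): add — endpoints in different components.
A—E (8): add — endpoints in different components.
A—B (14): add — endpoints in different components.
A—C (15): add — endpoints in different components.
E—F (17): add — endpoints in different components.
Edges rejected before the tree was complete: 0.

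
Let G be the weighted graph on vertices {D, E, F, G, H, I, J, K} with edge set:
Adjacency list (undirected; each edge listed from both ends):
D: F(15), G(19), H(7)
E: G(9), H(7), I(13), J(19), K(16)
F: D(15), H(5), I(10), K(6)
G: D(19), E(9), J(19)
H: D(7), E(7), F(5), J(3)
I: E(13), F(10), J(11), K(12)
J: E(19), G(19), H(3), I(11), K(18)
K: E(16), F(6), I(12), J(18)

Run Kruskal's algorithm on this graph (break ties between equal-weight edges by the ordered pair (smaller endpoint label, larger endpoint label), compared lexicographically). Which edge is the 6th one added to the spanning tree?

E-G

Sort edges by weight, then run Kruskal:
H-J (3): add — endpoints in different components.
F-H (5): add — endpoints in different components.
F-K (6): add — endpoints in different components.
D-H (7): add — endpoints in different components.
E-H (7): add — endpoints in different components.
E-G (9): add — endpoints in different components.
F-I (10): add — endpoints in different components.
The 6th edge added is E-G.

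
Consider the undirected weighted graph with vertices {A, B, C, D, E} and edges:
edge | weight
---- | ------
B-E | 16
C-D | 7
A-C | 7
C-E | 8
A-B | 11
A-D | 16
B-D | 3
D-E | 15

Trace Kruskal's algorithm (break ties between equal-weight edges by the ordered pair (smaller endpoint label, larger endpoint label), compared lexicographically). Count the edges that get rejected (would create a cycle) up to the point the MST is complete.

0

Kruskal's algorithm — process edges by increasing weight (ties by edge label):
B-D (3): add. Components now {A} {B,D} {C} {E}
A-C (7): add. Components now {A,C} {B,D} {E}
C-D (7): add. Components now {A,B,C,D} {E}
C-E (8): add. Components now {A,B,C,D,E}
Edges rejected before the tree was complete: 0.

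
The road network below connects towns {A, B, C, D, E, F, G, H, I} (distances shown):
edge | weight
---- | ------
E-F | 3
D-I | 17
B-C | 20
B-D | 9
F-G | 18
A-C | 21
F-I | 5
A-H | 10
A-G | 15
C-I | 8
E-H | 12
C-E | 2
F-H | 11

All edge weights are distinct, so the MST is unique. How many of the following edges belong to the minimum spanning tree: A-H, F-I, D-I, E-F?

4

Sort edges by weight, then run Kruskal:
C-E (2): add — endpoints in different components.
E-F (3): add — endpoints in different components.
F-I (5): add — endpoints in different components.
C-I (8): skip — C and I already connected.
B-D (9): add — endpoints in different components.
A-H (10): add — endpoints in different components.
F-H (11): add — endpoints in different components.
E-H (12): skip — E and H already connected.
A-G (15): add — endpoints in different components.
D-I (17): add — endpoints in different components.
MST edge set: {C-E, E-F, F-I, B-D, A-H, F-H, A-G, D-I}.
Of the listed edges, {A-H, F-I, D-I, E-F} are in the MST → 4.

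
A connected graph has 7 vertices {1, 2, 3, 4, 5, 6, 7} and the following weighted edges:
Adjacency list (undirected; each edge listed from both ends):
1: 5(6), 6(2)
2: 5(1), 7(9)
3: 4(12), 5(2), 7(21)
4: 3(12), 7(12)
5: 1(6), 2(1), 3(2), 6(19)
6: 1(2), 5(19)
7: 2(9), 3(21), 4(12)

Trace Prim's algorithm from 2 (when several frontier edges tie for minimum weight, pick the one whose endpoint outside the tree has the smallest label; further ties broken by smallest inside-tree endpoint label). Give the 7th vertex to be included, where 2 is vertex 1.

Prim's algorithm from 2:
Step 1: cheapest edge leaving the tree is 2–5 (1); add 5.
Step 2: cheapest edge leaving the tree is 3–5 (2); add 3.
Step 3: cheapest edge leaving the tree is 1–5 (6); add 1.
Step 4: cheapest edge leaving the tree is 1–6 (2); add 6.
Step 5: cheapest edge leaving the tree is 2–7 (9); add 7.
Step 6: cheapest edge leaving the tree is 3–4 (12); add 4.
Vertex order: 2, 5, 3, 1, 6, 7, 4. The 7th vertex is 4.

4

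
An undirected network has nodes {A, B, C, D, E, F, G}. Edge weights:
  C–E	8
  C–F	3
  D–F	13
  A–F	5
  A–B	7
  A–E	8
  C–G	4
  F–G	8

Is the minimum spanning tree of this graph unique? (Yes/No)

No

Kruskal: consider edges lightest-first.
C–F (3): add. Components now {A} {B} {C,F} {D} {E} {G}
C–G (4): add. Components now {A} {B} {C,F,G} {D} {E}
A–F (5): add. Components now {A,C,F,G} {B} {D} {E}
A–B (7): add. Components now {A,B,C,F,G} {D} {E}
A–E (8): add. Components now {A,B,C,E,F,G} {D}
C–E (8): skip — C and E already connected.
F–G (8): skip — F and G already connected.
D–F (13): add. Components now {A,B,C,D,E,F,G}
Non-tree edge C–E has weight 8, equal to the heaviest edge on its tree cycle — swapping gives another MST of the same weight. Not unique.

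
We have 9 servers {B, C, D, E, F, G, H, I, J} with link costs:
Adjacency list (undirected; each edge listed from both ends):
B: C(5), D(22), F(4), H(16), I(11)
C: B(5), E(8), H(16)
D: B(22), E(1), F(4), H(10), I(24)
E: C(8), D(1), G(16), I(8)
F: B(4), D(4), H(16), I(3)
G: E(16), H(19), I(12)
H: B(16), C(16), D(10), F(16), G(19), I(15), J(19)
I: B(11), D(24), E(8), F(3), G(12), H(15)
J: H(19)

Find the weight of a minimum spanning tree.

Sort edges by weight, then run Kruskal:
D E (1): add — endpoints in different components.
F I (3): add — endpoints in different components.
B F (4): add — endpoints in different components.
D F (4): add — endpoints in different components.
B C (5): add — endpoints in different components.
C E (8): skip — C and E already connected.
E I (8): skip — E and I already connected.
D H (10): add — endpoints in different components.
B I (11): skip — B and I already connected.
G I (12): add — endpoints in different components.
H I (15): skip — H and I already connected.
B H (16): skip — B and H already connected.
C H (16): skip — C and H already connected.
E G (16): skip — E and G already connected.
F H (16): skip — F and H already connected.
G H (19): skip — G and H already connected.
H J (19): add — endpoints in different components.
MST edges: D E, F I, B F, D F, B C, D H, G I, H J; total weight 1+3+4+4+5+10+12+19 = 58.

58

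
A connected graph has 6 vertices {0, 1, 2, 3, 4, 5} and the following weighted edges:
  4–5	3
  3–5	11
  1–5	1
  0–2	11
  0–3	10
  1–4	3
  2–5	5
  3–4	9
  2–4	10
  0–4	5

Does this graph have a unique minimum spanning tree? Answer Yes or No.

No

Kruskal's algorithm — process edges by increasing weight (ties by edge label):
1–5 (1): add — endpoints in different components.
1–4 (3): add — endpoints in different components.
4–5 (3): skip — 4 and 5 already connected.
0–4 (5): add — endpoints in different components.
2–5 (5): add — endpoints in different components.
3–4 (9): add — endpoints in different components.
Non-tree edge 4–5 has weight 3, equal to the heaviest edge on its tree cycle — swapping gives another MST of the same weight. Not unique.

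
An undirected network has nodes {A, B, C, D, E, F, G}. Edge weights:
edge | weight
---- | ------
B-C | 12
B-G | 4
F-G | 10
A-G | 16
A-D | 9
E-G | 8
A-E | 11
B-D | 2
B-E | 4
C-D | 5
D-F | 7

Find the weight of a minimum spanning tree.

Sort edges by weight, then run Kruskal:
B-D (2): add — endpoints in different components.
B-E (4): add — endpoints in different components.
B-G (4): add — endpoints in different components.
C-D (5): add — endpoints in different components.
D-F (7): add — endpoints in different components.
E-G (8): skip — E and G already connected.
A-D (9): add — endpoints in different components.
MST edges: B-D, B-E, B-G, C-D, D-F, A-D; total weight 2+4+4+5+7+9 = 31.

31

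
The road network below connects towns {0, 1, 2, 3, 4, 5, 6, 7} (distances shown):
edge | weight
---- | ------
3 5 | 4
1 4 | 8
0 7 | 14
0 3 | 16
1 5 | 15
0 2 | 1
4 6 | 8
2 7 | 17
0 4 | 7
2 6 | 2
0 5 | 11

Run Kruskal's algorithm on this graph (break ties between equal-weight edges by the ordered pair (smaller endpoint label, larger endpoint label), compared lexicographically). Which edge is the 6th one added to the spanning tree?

Kruskal: consider edges lightest-first.
0 2 (1): add — endpoints in different components.
2 6 (2): add — endpoints in different components.
3 5 (4): add — endpoints in different components.
0 4 (7): add — endpoints in different components.
1 4 (8): add — endpoints in different components.
4 6 (8): skip — 4 and 6 already connected.
0 5 (11): add — endpoints in different components.
0 7 (14): add — endpoints in different components.
The 6th edge added is 0 5.

0-5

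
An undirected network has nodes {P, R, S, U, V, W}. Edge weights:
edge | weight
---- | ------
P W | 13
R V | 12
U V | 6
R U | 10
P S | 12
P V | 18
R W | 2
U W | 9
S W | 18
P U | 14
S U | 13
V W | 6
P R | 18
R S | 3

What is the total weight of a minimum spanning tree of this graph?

29

Kruskal's algorithm — process edges by increasing weight (ties by edge label):
R W (2): add — endpoints in different components.
R S (3): add — endpoints in different components.
U V (6): add — endpoints in different components.
V W (6): add — endpoints in different components.
U W (9): skip — U and W already connected.
R U (10): skip — R and U already connected.
P S (12): add — endpoints in different components.
MST edges: R W, R S, U V, V W, P S; total weight 2+3+6+6+12 = 29.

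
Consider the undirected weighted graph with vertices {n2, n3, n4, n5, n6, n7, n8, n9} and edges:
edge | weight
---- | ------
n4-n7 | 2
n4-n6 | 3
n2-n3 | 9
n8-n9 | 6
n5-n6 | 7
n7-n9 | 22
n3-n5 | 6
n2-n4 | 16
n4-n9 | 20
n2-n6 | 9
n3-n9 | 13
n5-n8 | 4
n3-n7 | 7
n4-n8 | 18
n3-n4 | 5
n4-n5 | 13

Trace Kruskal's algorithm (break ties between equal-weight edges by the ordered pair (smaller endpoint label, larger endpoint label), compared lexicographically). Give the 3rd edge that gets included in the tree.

Sort edges by weight, then run Kruskal:
n4-n7 (2): add — endpoints in different components.
n4-n6 (3): add — endpoints in different components.
n5-n8 (4): add — endpoints in different components.
n3-n4 (5): add — endpoints in different components.
n3-n5 (6): add — endpoints in different components.
n8-n9 (6): add — endpoints in different components.
n3-n7 (7): skip — n3 and n7 already connected.
n5-n6 (7): skip — n5 and n6 already connected.
n2-n3 (9): add — endpoints in different components.
The 3rd edge added is n5-n8.

n5-n8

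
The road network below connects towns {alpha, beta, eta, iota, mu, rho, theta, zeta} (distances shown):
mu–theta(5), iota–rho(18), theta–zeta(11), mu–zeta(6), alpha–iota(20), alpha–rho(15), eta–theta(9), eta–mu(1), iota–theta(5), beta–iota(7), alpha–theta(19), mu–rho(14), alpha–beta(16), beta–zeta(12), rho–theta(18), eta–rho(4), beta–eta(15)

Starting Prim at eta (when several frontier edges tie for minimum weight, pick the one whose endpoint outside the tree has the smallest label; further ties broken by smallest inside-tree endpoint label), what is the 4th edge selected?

Grow the tree from eta using Prim:
Step 1: cheapest edge leaving the tree is eta–mu (1); add mu.
Step 2: cheapest edge leaving the tree is eta–rho (4); add rho.
Step 3: cheapest edge leaving the tree is mu–theta (5); add theta.
Step 4: cheapest edge leaving the tree is iota–theta (5); add iota.
Step 5: cheapest edge leaving the tree is mu–zeta (6); add zeta.
Step 6: cheapest edge leaving the tree is beta–iota (7); add beta.
Step 7: cheapest edge leaving the tree is alpha–rho (15); add alpha.
The 4th edge added is iota–theta.

iota-theta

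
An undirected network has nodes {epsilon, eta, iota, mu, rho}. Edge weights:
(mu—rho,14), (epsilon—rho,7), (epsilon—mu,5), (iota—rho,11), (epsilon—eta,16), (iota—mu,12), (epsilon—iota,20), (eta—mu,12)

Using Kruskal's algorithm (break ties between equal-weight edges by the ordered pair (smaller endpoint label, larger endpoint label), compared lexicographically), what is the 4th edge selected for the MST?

Sort edges by weight, then run Kruskal:
epsilon—mu (5): add — endpoints in different components.
epsilon—rho (7): add — endpoints in different components.
iota—rho (11): add — endpoints in different components.
eta—mu (12): add — endpoints in different components.
The 4th edge added is eta—mu.

eta-mu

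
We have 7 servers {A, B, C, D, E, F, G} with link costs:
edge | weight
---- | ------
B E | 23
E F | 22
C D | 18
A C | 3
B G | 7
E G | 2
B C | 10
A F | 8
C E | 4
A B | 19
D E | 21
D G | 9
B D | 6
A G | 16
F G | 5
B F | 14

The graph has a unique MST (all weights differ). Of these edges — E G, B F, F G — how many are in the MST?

2

Kruskal: consider edges lightest-first.
E G (2): add. Components now {A} {B} {C} {D} {E,G} {F}
A C (3): add. Components now {A,C} {B} {D} {E,G} {F}
C E (4): add. Components now {A,C,E,G} {B} {D} {F}
F G (5): add. Components now {A,C,E,F,G} {B} {D}
B D (6): add. Components now {A,C,E,F,G} {B,D}
B G (7): add. Components now {A,B,C,D,E,F,G}
MST edge set: {E G, A C, C E, F G, B D, B G}.
Of the listed edges, {E G, F G} are in the MST → 2.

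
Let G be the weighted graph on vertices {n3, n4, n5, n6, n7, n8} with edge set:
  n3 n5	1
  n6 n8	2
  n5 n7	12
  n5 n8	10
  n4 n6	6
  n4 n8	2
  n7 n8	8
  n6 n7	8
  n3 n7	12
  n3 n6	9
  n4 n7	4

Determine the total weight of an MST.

18

Prim, starting at n4.
Step 1: frontier [n4 n8 2, n4 n7 4, n4 n6 6] → take n4 n8 (2); add n8.
Step 2: frontier [n4 n7 4, n4 n6 6, n6 n8 2, n7 n8 8, n5 n8 10] → take n6 n8 (2); add n6.
Step 3: frontier [n4 n7 4, n6 n7 8, n3 n6 9, n7 n8 8, n5 n8 10] → take n4 n7 (4); add n7.
Step 4: frontier [n3 n6 9, n3 n7 12, n5 n7 12, n5 n8 10] → take n3 n6 (9); add n3.
Step 5: frontier [n3 n5 1, n5 n7 12, n5 n8 10] → take n3 n5 (1); add n5.
MST edges: n4 n8, n6 n8, n4 n7, n3 n6, n3 n5; total weight 2+2+4+9+1 = 18.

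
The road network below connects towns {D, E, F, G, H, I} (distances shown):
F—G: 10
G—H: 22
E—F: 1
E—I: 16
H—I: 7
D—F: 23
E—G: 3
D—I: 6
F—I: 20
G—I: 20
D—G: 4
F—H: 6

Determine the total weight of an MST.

20

Kruskal: consider edges lightest-first.
E—F (1): add. Components now {D} {E,F} {G} {H} {I}
E—G (3): add. Components now {D} {E,F,G} {H} {I}
D—G (4): add. Components now {D,E,F,G} {H} {I}
D—I (6): add. Components now {D,E,F,G,I} {H}
F—H (6): add. Components now {D,E,F,G,H,I}
MST edges: E—F, E—G, D—G, D—I, F—H; total weight 1+3+4+6+6 = 20.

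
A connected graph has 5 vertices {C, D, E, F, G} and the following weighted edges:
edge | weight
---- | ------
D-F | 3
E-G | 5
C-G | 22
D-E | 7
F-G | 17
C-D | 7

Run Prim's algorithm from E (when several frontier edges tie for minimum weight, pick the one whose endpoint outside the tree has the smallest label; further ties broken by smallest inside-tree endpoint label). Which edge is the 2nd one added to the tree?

Grow the tree from E using Prim:
Step 1: cheapest edge leaving the tree is E-G (5); add G.
Step 2: cheapest edge leaving the tree is D-E (7); add D.
Step 3: cheapest edge leaving the tree is D-F (3); add F.
Step 4: cheapest edge leaving the tree is C-D (7); add C.
The 2nd edge added is D-E.

D-E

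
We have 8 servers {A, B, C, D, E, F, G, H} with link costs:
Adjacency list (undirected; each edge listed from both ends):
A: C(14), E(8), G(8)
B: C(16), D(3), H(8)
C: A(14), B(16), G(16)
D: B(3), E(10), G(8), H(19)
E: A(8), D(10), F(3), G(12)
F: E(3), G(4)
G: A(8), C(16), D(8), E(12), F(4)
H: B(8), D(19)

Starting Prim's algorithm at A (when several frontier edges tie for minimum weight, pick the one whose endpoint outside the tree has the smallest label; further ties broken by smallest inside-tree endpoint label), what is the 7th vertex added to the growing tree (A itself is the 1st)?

H

Prim's algorithm from A:
Step 1: cheapest edge leaving the tree is A—E (8); add E.
Step 2: cheapest edge leaving the tree is E—F (3); add F.
Step 3: cheapest edge leaving the tree is F—G (4); add G.
Step 4: cheapest edge leaving the tree is D—G (8); add D.
Step 5: cheapest edge leaving the tree is B—D (3); add B.
Step 6: cheapest edge leaving the tree is B—H (8); add H.
Step 7: cheapest edge leaving the tree is A—C (14); add C.
Vertex order: A, E, F, G, D, B, H, C. The 7th vertex is H.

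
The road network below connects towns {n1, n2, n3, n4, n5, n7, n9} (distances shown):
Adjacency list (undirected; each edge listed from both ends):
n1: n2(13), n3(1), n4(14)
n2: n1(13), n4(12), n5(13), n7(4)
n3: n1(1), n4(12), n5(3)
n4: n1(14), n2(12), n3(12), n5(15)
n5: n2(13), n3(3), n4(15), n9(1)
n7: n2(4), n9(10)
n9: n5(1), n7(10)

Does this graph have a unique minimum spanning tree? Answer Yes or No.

No

Sort edges by weight, then run Kruskal:
n1-n3 (1): add. Components now {n4} {n9} {n5} {n2} {n1,n3} {n7}
n5-n9 (1): add. Components now {n4} {n5,n9} {n2} {n1,n3} {n7}
n3-n5 (3): add. Components now {n4} {n1,n3,n5,n9} {n2} {n7}
n2-n7 (4): add. Components now {n4} {n1,n3,n5,n9} {n2,n7}
n7-n9 (10): add. Components now {n4} {n1,n2,n3,n5,n7,n9}
n2-n4 (12): add. Components now {n1,n2,n3,n4,n5,n7,n9}
Non-tree edge n3-n4 has weight 12, equal to the heaviest edge on its tree cycle — swapping gives another MST of the same weight. Not unique.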